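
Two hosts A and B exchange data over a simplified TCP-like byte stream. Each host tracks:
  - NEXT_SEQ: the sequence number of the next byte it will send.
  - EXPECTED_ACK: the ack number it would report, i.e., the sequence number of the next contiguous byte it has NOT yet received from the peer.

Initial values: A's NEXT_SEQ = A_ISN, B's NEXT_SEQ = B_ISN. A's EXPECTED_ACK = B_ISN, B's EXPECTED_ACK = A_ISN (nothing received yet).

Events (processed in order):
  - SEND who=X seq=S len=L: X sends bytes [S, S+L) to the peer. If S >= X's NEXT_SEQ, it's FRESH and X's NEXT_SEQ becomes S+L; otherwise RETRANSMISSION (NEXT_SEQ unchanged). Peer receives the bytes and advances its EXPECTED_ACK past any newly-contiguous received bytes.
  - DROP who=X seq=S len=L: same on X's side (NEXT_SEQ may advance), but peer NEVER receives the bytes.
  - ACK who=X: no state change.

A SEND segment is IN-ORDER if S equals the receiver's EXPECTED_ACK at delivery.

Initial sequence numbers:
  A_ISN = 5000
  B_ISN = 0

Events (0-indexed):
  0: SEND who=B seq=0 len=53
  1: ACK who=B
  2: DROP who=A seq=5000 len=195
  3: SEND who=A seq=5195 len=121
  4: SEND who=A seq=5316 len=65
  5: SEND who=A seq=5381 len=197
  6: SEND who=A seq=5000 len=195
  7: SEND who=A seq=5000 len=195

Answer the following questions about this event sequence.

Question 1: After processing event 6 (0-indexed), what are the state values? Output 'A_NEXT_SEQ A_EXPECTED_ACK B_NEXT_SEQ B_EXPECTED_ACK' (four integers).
After event 0: A_seq=5000 A_ack=53 B_seq=53 B_ack=5000
After event 1: A_seq=5000 A_ack=53 B_seq=53 B_ack=5000
After event 2: A_seq=5195 A_ack=53 B_seq=53 B_ack=5000
After event 3: A_seq=5316 A_ack=53 B_seq=53 B_ack=5000
After event 4: A_seq=5381 A_ack=53 B_seq=53 B_ack=5000
After event 5: A_seq=5578 A_ack=53 B_seq=53 B_ack=5000
After event 6: A_seq=5578 A_ack=53 B_seq=53 B_ack=5578

5578 53 53 5578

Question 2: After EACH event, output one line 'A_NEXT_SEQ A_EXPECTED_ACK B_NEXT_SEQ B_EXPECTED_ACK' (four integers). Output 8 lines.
5000 53 53 5000
5000 53 53 5000
5195 53 53 5000
5316 53 53 5000
5381 53 53 5000
5578 53 53 5000
5578 53 53 5578
5578 53 53 5578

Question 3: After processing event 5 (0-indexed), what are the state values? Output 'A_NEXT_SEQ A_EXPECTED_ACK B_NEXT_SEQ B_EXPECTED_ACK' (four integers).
After event 0: A_seq=5000 A_ack=53 B_seq=53 B_ack=5000
After event 1: A_seq=5000 A_ack=53 B_seq=53 B_ack=5000
After event 2: A_seq=5195 A_ack=53 B_seq=53 B_ack=5000
After event 3: A_seq=5316 A_ack=53 B_seq=53 B_ack=5000
After event 4: A_seq=5381 A_ack=53 B_seq=53 B_ack=5000
After event 5: A_seq=5578 A_ack=53 B_seq=53 B_ack=5000

5578 53 53 5000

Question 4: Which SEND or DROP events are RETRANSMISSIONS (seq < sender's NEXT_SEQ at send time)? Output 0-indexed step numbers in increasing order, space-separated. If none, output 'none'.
Answer: 6 7

Derivation:
Step 0: SEND seq=0 -> fresh
Step 2: DROP seq=5000 -> fresh
Step 3: SEND seq=5195 -> fresh
Step 4: SEND seq=5316 -> fresh
Step 5: SEND seq=5381 -> fresh
Step 6: SEND seq=5000 -> retransmit
Step 7: SEND seq=5000 -> retransmit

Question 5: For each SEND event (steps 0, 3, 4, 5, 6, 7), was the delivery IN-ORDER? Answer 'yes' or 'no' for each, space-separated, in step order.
Answer: yes no no no yes no

Derivation:
Step 0: SEND seq=0 -> in-order
Step 3: SEND seq=5195 -> out-of-order
Step 4: SEND seq=5316 -> out-of-order
Step 5: SEND seq=5381 -> out-of-order
Step 6: SEND seq=5000 -> in-order
Step 7: SEND seq=5000 -> out-of-order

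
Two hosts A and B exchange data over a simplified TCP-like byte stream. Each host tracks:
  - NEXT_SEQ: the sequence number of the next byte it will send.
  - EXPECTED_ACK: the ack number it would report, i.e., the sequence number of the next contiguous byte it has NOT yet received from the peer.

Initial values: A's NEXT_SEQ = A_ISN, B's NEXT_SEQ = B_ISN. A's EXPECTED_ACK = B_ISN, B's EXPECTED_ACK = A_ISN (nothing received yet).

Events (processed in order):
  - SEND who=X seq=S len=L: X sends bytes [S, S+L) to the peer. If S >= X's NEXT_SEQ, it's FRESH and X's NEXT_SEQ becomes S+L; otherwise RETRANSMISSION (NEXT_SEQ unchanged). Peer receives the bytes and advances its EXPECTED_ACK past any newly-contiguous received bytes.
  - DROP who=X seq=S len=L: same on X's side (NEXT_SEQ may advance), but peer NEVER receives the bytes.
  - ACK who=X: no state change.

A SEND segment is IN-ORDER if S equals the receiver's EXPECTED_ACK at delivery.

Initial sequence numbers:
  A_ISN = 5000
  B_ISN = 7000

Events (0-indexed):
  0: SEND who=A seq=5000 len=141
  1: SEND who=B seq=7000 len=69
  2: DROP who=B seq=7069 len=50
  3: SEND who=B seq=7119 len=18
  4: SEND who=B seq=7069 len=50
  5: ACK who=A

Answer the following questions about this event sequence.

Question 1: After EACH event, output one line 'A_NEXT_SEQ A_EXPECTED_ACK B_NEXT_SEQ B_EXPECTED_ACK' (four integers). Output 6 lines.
5141 7000 7000 5141
5141 7069 7069 5141
5141 7069 7119 5141
5141 7069 7137 5141
5141 7137 7137 5141
5141 7137 7137 5141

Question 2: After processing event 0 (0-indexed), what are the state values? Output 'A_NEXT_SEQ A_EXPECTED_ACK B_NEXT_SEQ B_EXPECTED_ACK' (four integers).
After event 0: A_seq=5141 A_ack=7000 B_seq=7000 B_ack=5141

5141 7000 7000 5141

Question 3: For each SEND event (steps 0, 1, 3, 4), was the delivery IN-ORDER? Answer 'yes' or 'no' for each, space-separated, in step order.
Answer: yes yes no yes

Derivation:
Step 0: SEND seq=5000 -> in-order
Step 1: SEND seq=7000 -> in-order
Step 3: SEND seq=7119 -> out-of-order
Step 4: SEND seq=7069 -> in-order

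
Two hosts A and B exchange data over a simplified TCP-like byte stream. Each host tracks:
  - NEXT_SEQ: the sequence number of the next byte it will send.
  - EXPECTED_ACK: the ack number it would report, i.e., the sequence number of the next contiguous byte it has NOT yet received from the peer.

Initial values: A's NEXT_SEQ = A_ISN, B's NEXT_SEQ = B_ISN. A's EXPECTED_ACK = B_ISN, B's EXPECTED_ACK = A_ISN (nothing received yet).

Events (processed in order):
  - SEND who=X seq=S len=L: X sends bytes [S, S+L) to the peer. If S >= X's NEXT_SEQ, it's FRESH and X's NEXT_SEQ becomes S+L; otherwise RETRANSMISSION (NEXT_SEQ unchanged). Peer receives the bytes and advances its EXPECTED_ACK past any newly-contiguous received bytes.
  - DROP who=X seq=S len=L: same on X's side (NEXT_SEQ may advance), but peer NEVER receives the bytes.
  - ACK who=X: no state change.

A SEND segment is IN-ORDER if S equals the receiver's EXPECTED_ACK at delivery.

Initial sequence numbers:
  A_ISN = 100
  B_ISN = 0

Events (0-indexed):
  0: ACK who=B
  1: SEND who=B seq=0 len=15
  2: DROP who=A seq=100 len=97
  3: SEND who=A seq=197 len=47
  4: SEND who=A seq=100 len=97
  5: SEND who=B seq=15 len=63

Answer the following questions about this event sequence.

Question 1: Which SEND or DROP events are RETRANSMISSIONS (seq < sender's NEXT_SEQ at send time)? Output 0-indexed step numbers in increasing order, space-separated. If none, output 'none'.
Step 1: SEND seq=0 -> fresh
Step 2: DROP seq=100 -> fresh
Step 3: SEND seq=197 -> fresh
Step 4: SEND seq=100 -> retransmit
Step 5: SEND seq=15 -> fresh

Answer: 4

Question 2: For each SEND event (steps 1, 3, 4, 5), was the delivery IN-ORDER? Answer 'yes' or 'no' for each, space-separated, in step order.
Answer: yes no yes yes

Derivation:
Step 1: SEND seq=0 -> in-order
Step 3: SEND seq=197 -> out-of-order
Step 4: SEND seq=100 -> in-order
Step 5: SEND seq=15 -> in-order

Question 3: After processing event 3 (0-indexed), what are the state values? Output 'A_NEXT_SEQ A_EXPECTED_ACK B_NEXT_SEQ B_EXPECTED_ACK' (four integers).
After event 0: A_seq=100 A_ack=0 B_seq=0 B_ack=100
After event 1: A_seq=100 A_ack=15 B_seq=15 B_ack=100
After event 2: A_seq=197 A_ack=15 B_seq=15 B_ack=100
After event 3: A_seq=244 A_ack=15 B_seq=15 B_ack=100

244 15 15 100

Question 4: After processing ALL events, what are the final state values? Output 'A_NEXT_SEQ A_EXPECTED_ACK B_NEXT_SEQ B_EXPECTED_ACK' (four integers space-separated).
Answer: 244 78 78 244

Derivation:
After event 0: A_seq=100 A_ack=0 B_seq=0 B_ack=100
After event 1: A_seq=100 A_ack=15 B_seq=15 B_ack=100
After event 2: A_seq=197 A_ack=15 B_seq=15 B_ack=100
After event 3: A_seq=244 A_ack=15 B_seq=15 B_ack=100
After event 4: A_seq=244 A_ack=15 B_seq=15 B_ack=244
After event 5: A_seq=244 A_ack=78 B_seq=78 B_ack=244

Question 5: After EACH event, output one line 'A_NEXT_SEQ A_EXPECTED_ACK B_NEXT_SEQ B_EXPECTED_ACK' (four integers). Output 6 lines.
100 0 0 100
100 15 15 100
197 15 15 100
244 15 15 100
244 15 15 244
244 78 78 244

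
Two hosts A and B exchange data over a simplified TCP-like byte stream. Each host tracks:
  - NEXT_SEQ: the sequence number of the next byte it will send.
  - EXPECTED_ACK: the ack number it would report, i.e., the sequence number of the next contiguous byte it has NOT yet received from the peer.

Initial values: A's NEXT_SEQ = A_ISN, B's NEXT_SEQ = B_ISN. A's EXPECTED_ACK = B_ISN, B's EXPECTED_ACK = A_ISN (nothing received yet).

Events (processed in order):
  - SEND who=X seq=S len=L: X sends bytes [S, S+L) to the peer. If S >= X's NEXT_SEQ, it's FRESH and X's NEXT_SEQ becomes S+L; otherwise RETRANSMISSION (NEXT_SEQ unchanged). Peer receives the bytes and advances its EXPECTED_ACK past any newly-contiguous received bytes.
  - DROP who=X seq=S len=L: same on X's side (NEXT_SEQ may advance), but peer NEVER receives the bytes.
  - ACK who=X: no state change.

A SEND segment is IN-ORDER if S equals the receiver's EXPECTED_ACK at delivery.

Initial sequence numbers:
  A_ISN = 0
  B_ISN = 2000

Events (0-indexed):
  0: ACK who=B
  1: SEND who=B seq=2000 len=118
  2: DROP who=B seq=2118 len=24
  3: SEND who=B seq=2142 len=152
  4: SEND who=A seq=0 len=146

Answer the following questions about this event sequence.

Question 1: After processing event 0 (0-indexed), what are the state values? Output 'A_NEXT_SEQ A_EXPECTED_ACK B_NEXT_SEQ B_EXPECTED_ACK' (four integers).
After event 0: A_seq=0 A_ack=2000 B_seq=2000 B_ack=0

0 2000 2000 0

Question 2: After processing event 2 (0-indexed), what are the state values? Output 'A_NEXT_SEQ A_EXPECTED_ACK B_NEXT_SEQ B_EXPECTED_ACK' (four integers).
After event 0: A_seq=0 A_ack=2000 B_seq=2000 B_ack=0
After event 1: A_seq=0 A_ack=2118 B_seq=2118 B_ack=0
After event 2: A_seq=0 A_ack=2118 B_seq=2142 B_ack=0

0 2118 2142 0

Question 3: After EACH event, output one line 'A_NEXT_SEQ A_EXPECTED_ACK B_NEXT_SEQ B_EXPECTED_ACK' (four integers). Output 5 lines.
0 2000 2000 0
0 2118 2118 0
0 2118 2142 0
0 2118 2294 0
146 2118 2294 146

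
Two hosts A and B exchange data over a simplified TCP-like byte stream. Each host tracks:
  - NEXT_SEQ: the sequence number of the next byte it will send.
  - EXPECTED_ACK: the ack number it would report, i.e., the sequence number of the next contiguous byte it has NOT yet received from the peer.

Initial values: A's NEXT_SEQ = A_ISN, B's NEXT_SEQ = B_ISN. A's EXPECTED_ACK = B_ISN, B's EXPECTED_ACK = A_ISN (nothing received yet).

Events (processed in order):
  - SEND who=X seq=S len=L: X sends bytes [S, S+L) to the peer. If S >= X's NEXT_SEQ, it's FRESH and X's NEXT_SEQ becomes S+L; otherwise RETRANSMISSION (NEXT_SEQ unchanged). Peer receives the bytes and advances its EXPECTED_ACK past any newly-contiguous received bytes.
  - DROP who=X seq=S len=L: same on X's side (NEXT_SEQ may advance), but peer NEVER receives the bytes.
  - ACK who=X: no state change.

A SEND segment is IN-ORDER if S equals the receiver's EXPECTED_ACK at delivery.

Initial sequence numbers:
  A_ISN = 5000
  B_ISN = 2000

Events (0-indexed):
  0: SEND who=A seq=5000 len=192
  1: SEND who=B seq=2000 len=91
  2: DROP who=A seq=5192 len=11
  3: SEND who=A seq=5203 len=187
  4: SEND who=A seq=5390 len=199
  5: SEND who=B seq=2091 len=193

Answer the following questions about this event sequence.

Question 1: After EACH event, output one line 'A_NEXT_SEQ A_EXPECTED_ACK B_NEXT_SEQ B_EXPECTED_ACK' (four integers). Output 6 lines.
5192 2000 2000 5192
5192 2091 2091 5192
5203 2091 2091 5192
5390 2091 2091 5192
5589 2091 2091 5192
5589 2284 2284 5192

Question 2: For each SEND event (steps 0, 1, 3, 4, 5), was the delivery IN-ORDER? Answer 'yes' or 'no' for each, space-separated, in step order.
Answer: yes yes no no yes

Derivation:
Step 0: SEND seq=5000 -> in-order
Step 1: SEND seq=2000 -> in-order
Step 3: SEND seq=5203 -> out-of-order
Step 4: SEND seq=5390 -> out-of-order
Step 5: SEND seq=2091 -> in-order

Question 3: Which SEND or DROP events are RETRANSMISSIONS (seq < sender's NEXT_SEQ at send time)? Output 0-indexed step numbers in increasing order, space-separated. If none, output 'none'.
Answer: none

Derivation:
Step 0: SEND seq=5000 -> fresh
Step 1: SEND seq=2000 -> fresh
Step 2: DROP seq=5192 -> fresh
Step 3: SEND seq=5203 -> fresh
Step 4: SEND seq=5390 -> fresh
Step 5: SEND seq=2091 -> fresh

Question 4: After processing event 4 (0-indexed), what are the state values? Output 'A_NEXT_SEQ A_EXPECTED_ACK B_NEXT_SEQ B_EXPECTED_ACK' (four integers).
After event 0: A_seq=5192 A_ack=2000 B_seq=2000 B_ack=5192
After event 1: A_seq=5192 A_ack=2091 B_seq=2091 B_ack=5192
After event 2: A_seq=5203 A_ack=2091 B_seq=2091 B_ack=5192
After event 3: A_seq=5390 A_ack=2091 B_seq=2091 B_ack=5192
After event 4: A_seq=5589 A_ack=2091 B_seq=2091 B_ack=5192

5589 2091 2091 5192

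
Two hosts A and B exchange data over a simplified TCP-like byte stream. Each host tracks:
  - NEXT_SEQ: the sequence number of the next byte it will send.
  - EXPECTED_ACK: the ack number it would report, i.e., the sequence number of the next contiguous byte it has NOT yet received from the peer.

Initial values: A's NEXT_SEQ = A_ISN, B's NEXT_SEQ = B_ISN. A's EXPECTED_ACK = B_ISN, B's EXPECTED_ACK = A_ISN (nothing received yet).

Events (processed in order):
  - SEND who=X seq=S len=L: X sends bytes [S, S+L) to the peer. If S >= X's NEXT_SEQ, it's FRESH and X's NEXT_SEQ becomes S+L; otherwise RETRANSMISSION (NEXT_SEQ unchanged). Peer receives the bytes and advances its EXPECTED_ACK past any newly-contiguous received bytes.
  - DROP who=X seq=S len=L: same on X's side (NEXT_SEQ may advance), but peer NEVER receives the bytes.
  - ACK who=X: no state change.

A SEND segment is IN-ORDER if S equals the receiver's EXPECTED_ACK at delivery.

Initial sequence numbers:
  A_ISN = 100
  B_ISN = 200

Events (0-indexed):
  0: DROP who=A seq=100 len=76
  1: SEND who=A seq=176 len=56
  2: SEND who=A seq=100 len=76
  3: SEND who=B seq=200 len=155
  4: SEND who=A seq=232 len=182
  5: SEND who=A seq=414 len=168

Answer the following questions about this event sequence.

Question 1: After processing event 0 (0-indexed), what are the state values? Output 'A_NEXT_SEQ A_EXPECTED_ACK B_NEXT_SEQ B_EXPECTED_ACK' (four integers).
After event 0: A_seq=176 A_ack=200 B_seq=200 B_ack=100

176 200 200 100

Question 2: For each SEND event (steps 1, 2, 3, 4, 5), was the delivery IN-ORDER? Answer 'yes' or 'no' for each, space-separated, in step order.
Step 1: SEND seq=176 -> out-of-order
Step 2: SEND seq=100 -> in-order
Step 3: SEND seq=200 -> in-order
Step 4: SEND seq=232 -> in-order
Step 5: SEND seq=414 -> in-order

Answer: no yes yes yes yes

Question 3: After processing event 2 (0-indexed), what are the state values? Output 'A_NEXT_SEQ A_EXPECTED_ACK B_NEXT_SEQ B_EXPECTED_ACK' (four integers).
After event 0: A_seq=176 A_ack=200 B_seq=200 B_ack=100
After event 1: A_seq=232 A_ack=200 B_seq=200 B_ack=100
After event 2: A_seq=232 A_ack=200 B_seq=200 B_ack=232

232 200 200 232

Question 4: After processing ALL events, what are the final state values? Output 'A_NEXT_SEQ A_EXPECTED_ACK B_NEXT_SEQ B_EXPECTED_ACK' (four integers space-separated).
Answer: 582 355 355 582

Derivation:
After event 0: A_seq=176 A_ack=200 B_seq=200 B_ack=100
After event 1: A_seq=232 A_ack=200 B_seq=200 B_ack=100
After event 2: A_seq=232 A_ack=200 B_seq=200 B_ack=232
After event 3: A_seq=232 A_ack=355 B_seq=355 B_ack=232
After event 4: A_seq=414 A_ack=355 B_seq=355 B_ack=414
After event 5: A_seq=582 A_ack=355 B_seq=355 B_ack=582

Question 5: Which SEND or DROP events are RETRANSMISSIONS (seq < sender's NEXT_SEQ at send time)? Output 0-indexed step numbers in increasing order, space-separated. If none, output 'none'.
Step 0: DROP seq=100 -> fresh
Step 1: SEND seq=176 -> fresh
Step 2: SEND seq=100 -> retransmit
Step 3: SEND seq=200 -> fresh
Step 4: SEND seq=232 -> fresh
Step 5: SEND seq=414 -> fresh

Answer: 2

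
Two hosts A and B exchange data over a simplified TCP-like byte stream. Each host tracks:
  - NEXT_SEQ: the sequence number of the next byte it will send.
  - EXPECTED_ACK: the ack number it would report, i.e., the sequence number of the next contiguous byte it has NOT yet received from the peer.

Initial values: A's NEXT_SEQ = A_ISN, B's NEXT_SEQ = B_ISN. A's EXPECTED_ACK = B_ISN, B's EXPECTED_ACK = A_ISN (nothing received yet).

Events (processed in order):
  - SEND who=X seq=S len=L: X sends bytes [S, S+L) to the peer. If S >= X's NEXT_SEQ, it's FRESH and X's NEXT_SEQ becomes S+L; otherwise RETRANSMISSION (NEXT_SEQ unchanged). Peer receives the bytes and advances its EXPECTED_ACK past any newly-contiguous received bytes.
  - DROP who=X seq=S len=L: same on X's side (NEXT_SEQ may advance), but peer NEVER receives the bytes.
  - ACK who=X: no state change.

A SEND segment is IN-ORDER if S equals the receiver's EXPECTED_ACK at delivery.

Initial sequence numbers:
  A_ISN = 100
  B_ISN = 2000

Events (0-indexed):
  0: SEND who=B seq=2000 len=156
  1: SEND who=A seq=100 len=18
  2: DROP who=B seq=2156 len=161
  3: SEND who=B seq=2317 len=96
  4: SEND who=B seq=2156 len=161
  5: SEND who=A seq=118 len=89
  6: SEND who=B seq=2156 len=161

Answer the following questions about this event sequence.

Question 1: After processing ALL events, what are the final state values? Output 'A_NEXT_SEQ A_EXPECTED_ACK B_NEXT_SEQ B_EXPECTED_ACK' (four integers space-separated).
After event 0: A_seq=100 A_ack=2156 B_seq=2156 B_ack=100
After event 1: A_seq=118 A_ack=2156 B_seq=2156 B_ack=118
After event 2: A_seq=118 A_ack=2156 B_seq=2317 B_ack=118
After event 3: A_seq=118 A_ack=2156 B_seq=2413 B_ack=118
After event 4: A_seq=118 A_ack=2413 B_seq=2413 B_ack=118
After event 5: A_seq=207 A_ack=2413 B_seq=2413 B_ack=207
After event 6: A_seq=207 A_ack=2413 B_seq=2413 B_ack=207

Answer: 207 2413 2413 207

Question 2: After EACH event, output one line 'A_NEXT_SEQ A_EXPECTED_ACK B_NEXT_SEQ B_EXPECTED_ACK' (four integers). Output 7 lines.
100 2156 2156 100
118 2156 2156 118
118 2156 2317 118
118 2156 2413 118
118 2413 2413 118
207 2413 2413 207
207 2413 2413 207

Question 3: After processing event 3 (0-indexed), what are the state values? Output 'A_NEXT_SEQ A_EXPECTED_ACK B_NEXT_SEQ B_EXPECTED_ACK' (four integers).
After event 0: A_seq=100 A_ack=2156 B_seq=2156 B_ack=100
After event 1: A_seq=118 A_ack=2156 B_seq=2156 B_ack=118
After event 2: A_seq=118 A_ack=2156 B_seq=2317 B_ack=118
After event 3: A_seq=118 A_ack=2156 B_seq=2413 B_ack=118

118 2156 2413 118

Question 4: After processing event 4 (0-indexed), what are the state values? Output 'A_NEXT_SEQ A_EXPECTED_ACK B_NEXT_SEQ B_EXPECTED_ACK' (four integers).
After event 0: A_seq=100 A_ack=2156 B_seq=2156 B_ack=100
After event 1: A_seq=118 A_ack=2156 B_seq=2156 B_ack=118
After event 2: A_seq=118 A_ack=2156 B_seq=2317 B_ack=118
After event 3: A_seq=118 A_ack=2156 B_seq=2413 B_ack=118
After event 4: A_seq=118 A_ack=2413 B_seq=2413 B_ack=118

118 2413 2413 118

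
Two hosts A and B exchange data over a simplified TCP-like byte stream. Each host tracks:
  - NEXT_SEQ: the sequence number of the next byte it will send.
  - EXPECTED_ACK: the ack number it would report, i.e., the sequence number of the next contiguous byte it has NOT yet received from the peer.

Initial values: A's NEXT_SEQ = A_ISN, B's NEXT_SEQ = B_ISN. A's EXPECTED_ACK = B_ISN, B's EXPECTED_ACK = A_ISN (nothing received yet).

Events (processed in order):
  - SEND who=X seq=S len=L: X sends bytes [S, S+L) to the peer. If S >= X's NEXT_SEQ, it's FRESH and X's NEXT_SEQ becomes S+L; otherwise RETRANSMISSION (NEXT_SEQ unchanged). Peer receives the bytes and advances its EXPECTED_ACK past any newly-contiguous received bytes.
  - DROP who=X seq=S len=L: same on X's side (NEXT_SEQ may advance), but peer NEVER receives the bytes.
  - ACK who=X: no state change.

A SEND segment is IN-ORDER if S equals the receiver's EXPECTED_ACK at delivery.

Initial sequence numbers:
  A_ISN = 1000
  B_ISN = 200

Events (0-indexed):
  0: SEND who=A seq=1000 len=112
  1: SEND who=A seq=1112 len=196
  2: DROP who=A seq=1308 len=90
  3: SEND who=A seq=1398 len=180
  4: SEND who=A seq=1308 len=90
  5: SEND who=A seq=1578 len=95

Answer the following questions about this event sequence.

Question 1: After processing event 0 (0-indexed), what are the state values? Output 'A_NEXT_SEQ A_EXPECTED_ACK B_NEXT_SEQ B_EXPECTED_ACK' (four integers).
After event 0: A_seq=1112 A_ack=200 B_seq=200 B_ack=1112

1112 200 200 1112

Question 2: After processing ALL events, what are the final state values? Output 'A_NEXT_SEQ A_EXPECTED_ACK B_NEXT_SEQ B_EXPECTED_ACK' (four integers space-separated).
After event 0: A_seq=1112 A_ack=200 B_seq=200 B_ack=1112
After event 1: A_seq=1308 A_ack=200 B_seq=200 B_ack=1308
After event 2: A_seq=1398 A_ack=200 B_seq=200 B_ack=1308
After event 3: A_seq=1578 A_ack=200 B_seq=200 B_ack=1308
After event 4: A_seq=1578 A_ack=200 B_seq=200 B_ack=1578
After event 5: A_seq=1673 A_ack=200 B_seq=200 B_ack=1673

Answer: 1673 200 200 1673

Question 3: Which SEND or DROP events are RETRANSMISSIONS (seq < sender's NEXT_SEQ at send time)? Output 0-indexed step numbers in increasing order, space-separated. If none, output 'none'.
Answer: 4

Derivation:
Step 0: SEND seq=1000 -> fresh
Step 1: SEND seq=1112 -> fresh
Step 2: DROP seq=1308 -> fresh
Step 3: SEND seq=1398 -> fresh
Step 4: SEND seq=1308 -> retransmit
Step 5: SEND seq=1578 -> fresh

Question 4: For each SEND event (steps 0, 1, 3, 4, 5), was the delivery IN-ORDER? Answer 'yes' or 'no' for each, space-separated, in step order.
Answer: yes yes no yes yes

Derivation:
Step 0: SEND seq=1000 -> in-order
Step 1: SEND seq=1112 -> in-order
Step 3: SEND seq=1398 -> out-of-order
Step 4: SEND seq=1308 -> in-order
Step 5: SEND seq=1578 -> in-order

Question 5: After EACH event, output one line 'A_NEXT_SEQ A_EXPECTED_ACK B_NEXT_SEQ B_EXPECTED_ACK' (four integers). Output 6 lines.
1112 200 200 1112
1308 200 200 1308
1398 200 200 1308
1578 200 200 1308
1578 200 200 1578
1673 200 200 1673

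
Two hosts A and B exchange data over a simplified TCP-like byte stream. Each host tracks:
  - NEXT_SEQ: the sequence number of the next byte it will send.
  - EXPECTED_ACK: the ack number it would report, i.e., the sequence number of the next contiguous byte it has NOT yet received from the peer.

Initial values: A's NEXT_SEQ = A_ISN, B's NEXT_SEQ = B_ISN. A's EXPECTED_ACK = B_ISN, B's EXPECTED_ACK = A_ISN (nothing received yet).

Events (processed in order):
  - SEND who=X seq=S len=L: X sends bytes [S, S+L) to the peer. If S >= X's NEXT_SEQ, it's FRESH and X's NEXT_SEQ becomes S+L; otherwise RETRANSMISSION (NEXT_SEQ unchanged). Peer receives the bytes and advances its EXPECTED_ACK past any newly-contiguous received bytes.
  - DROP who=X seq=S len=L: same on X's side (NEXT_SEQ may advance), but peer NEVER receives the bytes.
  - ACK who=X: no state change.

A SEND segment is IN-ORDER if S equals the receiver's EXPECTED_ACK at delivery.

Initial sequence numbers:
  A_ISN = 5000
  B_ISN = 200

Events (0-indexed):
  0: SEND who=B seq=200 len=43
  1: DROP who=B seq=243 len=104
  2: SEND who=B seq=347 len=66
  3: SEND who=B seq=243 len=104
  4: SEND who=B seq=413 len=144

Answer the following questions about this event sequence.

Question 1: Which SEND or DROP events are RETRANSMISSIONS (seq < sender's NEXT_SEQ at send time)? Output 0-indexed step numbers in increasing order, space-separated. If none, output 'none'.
Answer: 3

Derivation:
Step 0: SEND seq=200 -> fresh
Step 1: DROP seq=243 -> fresh
Step 2: SEND seq=347 -> fresh
Step 3: SEND seq=243 -> retransmit
Step 4: SEND seq=413 -> fresh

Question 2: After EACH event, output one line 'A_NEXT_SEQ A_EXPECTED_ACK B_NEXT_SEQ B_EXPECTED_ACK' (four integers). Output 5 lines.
5000 243 243 5000
5000 243 347 5000
5000 243 413 5000
5000 413 413 5000
5000 557 557 5000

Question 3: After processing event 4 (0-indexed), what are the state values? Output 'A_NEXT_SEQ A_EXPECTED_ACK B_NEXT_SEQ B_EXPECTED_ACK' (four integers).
After event 0: A_seq=5000 A_ack=243 B_seq=243 B_ack=5000
After event 1: A_seq=5000 A_ack=243 B_seq=347 B_ack=5000
After event 2: A_seq=5000 A_ack=243 B_seq=413 B_ack=5000
After event 3: A_seq=5000 A_ack=413 B_seq=413 B_ack=5000
After event 4: A_seq=5000 A_ack=557 B_seq=557 B_ack=5000

5000 557 557 5000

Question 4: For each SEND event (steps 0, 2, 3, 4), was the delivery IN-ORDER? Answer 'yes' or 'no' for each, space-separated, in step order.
Step 0: SEND seq=200 -> in-order
Step 2: SEND seq=347 -> out-of-order
Step 3: SEND seq=243 -> in-order
Step 4: SEND seq=413 -> in-order

Answer: yes no yes yes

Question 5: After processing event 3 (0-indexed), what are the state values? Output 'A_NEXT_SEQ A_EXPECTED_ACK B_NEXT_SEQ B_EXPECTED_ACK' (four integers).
After event 0: A_seq=5000 A_ack=243 B_seq=243 B_ack=5000
After event 1: A_seq=5000 A_ack=243 B_seq=347 B_ack=5000
After event 2: A_seq=5000 A_ack=243 B_seq=413 B_ack=5000
After event 3: A_seq=5000 A_ack=413 B_seq=413 B_ack=5000

5000 413 413 5000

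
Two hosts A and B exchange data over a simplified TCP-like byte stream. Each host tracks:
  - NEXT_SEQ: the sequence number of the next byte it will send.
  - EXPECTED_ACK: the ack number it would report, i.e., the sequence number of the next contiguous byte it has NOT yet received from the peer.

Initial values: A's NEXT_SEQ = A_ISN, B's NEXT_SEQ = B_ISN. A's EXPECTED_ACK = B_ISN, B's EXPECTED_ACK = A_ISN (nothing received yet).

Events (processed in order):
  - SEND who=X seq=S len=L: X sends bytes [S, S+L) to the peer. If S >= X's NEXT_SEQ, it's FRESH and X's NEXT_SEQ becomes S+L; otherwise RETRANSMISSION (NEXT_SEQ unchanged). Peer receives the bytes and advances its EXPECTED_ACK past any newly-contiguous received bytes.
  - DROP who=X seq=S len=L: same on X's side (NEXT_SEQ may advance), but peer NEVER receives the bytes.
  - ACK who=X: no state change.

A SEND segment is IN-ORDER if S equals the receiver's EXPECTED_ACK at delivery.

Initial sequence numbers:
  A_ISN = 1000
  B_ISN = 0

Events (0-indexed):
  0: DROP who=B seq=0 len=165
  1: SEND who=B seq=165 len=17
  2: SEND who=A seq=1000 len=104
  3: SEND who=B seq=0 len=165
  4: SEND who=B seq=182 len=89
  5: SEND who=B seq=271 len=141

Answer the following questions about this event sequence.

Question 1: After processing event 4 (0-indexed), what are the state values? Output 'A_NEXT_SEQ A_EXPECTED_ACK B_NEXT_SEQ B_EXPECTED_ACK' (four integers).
After event 0: A_seq=1000 A_ack=0 B_seq=165 B_ack=1000
After event 1: A_seq=1000 A_ack=0 B_seq=182 B_ack=1000
After event 2: A_seq=1104 A_ack=0 B_seq=182 B_ack=1104
After event 3: A_seq=1104 A_ack=182 B_seq=182 B_ack=1104
After event 4: A_seq=1104 A_ack=271 B_seq=271 B_ack=1104

1104 271 271 1104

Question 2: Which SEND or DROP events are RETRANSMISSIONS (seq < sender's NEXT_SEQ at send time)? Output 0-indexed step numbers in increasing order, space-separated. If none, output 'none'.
Step 0: DROP seq=0 -> fresh
Step 1: SEND seq=165 -> fresh
Step 2: SEND seq=1000 -> fresh
Step 3: SEND seq=0 -> retransmit
Step 4: SEND seq=182 -> fresh
Step 5: SEND seq=271 -> fresh

Answer: 3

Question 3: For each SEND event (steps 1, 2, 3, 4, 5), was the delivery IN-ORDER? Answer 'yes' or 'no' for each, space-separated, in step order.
Answer: no yes yes yes yes

Derivation:
Step 1: SEND seq=165 -> out-of-order
Step 2: SEND seq=1000 -> in-order
Step 3: SEND seq=0 -> in-order
Step 4: SEND seq=182 -> in-order
Step 5: SEND seq=271 -> in-order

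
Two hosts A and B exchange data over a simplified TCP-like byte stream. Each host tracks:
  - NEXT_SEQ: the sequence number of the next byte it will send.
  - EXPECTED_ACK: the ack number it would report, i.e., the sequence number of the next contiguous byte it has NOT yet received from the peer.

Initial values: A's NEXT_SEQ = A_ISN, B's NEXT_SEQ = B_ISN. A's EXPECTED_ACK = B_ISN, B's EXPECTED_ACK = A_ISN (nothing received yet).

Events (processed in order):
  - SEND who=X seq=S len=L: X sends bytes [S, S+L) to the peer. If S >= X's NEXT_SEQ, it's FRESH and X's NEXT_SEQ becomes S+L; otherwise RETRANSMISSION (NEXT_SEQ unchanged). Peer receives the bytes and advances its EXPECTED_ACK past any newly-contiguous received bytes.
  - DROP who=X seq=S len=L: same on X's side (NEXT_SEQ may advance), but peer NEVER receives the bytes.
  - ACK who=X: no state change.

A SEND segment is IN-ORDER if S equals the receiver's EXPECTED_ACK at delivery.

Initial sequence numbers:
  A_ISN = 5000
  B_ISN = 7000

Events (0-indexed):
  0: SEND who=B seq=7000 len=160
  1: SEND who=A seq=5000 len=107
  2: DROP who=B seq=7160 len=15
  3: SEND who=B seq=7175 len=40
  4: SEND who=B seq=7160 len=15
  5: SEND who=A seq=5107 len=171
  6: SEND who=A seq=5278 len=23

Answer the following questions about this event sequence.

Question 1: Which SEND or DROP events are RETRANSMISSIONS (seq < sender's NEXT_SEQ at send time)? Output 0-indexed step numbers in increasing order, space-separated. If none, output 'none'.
Step 0: SEND seq=7000 -> fresh
Step 1: SEND seq=5000 -> fresh
Step 2: DROP seq=7160 -> fresh
Step 3: SEND seq=7175 -> fresh
Step 4: SEND seq=7160 -> retransmit
Step 5: SEND seq=5107 -> fresh
Step 6: SEND seq=5278 -> fresh

Answer: 4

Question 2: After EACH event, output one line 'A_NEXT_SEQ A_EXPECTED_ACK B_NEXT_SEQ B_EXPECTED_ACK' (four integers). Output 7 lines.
5000 7160 7160 5000
5107 7160 7160 5107
5107 7160 7175 5107
5107 7160 7215 5107
5107 7215 7215 5107
5278 7215 7215 5278
5301 7215 7215 5301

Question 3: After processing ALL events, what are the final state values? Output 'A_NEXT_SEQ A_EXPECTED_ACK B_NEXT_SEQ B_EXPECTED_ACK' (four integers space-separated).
Answer: 5301 7215 7215 5301

Derivation:
After event 0: A_seq=5000 A_ack=7160 B_seq=7160 B_ack=5000
After event 1: A_seq=5107 A_ack=7160 B_seq=7160 B_ack=5107
After event 2: A_seq=5107 A_ack=7160 B_seq=7175 B_ack=5107
After event 3: A_seq=5107 A_ack=7160 B_seq=7215 B_ack=5107
After event 4: A_seq=5107 A_ack=7215 B_seq=7215 B_ack=5107
After event 5: A_seq=5278 A_ack=7215 B_seq=7215 B_ack=5278
After event 6: A_seq=5301 A_ack=7215 B_seq=7215 B_ack=5301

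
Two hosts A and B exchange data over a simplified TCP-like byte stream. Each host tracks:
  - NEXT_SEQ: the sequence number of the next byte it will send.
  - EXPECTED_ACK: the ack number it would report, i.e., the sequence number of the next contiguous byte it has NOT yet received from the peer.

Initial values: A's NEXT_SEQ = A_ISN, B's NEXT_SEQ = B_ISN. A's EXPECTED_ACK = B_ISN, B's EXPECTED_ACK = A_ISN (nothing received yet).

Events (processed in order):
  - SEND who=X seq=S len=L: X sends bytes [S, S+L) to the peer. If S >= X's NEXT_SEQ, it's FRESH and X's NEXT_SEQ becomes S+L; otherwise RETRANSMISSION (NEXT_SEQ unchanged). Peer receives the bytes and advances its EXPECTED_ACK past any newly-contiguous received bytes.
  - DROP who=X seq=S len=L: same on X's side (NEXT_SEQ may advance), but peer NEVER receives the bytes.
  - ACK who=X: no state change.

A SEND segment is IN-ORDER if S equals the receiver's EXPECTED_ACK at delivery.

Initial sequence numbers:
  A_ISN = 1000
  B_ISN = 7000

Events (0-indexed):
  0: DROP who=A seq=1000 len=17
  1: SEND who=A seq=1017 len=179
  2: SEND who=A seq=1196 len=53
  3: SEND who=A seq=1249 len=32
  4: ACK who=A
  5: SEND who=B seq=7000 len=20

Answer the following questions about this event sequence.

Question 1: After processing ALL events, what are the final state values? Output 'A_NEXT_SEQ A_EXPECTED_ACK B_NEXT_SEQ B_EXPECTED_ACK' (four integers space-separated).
After event 0: A_seq=1017 A_ack=7000 B_seq=7000 B_ack=1000
After event 1: A_seq=1196 A_ack=7000 B_seq=7000 B_ack=1000
After event 2: A_seq=1249 A_ack=7000 B_seq=7000 B_ack=1000
After event 3: A_seq=1281 A_ack=7000 B_seq=7000 B_ack=1000
After event 4: A_seq=1281 A_ack=7000 B_seq=7000 B_ack=1000
After event 5: A_seq=1281 A_ack=7020 B_seq=7020 B_ack=1000

Answer: 1281 7020 7020 1000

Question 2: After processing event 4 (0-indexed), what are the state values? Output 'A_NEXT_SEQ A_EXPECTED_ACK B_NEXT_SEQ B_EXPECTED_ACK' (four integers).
After event 0: A_seq=1017 A_ack=7000 B_seq=7000 B_ack=1000
After event 1: A_seq=1196 A_ack=7000 B_seq=7000 B_ack=1000
After event 2: A_seq=1249 A_ack=7000 B_seq=7000 B_ack=1000
After event 3: A_seq=1281 A_ack=7000 B_seq=7000 B_ack=1000
After event 4: A_seq=1281 A_ack=7000 B_seq=7000 B_ack=1000

1281 7000 7000 1000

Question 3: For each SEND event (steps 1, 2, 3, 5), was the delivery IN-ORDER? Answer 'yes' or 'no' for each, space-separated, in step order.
Step 1: SEND seq=1017 -> out-of-order
Step 2: SEND seq=1196 -> out-of-order
Step 3: SEND seq=1249 -> out-of-order
Step 5: SEND seq=7000 -> in-order

Answer: no no no yes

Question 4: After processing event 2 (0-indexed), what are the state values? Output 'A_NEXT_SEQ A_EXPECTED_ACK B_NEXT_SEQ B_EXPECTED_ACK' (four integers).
After event 0: A_seq=1017 A_ack=7000 B_seq=7000 B_ack=1000
After event 1: A_seq=1196 A_ack=7000 B_seq=7000 B_ack=1000
After event 2: A_seq=1249 A_ack=7000 B_seq=7000 B_ack=1000

1249 7000 7000 1000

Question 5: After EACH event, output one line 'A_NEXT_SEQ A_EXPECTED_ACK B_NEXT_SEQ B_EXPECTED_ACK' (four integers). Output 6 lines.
1017 7000 7000 1000
1196 7000 7000 1000
1249 7000 7000 1000
1281 7000 7000 1000
1281 7000 7000 1000
1281 7020 7020 1000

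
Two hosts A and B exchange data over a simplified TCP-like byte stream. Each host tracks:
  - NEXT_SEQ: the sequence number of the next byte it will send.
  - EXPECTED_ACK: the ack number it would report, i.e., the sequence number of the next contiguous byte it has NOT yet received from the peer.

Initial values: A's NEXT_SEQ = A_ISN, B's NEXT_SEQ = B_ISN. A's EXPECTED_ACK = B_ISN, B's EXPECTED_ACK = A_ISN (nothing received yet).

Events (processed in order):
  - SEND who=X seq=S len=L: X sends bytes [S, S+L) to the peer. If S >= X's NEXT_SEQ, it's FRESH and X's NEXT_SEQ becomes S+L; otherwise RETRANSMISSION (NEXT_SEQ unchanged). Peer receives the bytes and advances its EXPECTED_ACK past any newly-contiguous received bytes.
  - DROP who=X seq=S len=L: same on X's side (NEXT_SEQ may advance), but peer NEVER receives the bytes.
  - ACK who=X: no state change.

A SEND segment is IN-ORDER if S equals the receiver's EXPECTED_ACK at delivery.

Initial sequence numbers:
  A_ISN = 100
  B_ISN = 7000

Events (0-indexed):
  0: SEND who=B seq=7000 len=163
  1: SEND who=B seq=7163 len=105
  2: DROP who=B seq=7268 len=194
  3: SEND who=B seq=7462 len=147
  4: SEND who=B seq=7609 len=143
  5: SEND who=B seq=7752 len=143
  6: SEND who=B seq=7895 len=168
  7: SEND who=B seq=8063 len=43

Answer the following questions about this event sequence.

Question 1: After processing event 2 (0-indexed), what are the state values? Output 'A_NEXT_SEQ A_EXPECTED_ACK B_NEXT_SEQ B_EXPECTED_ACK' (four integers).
After event 0: A_seq=100 A_ack=7163 B_seq=7163 B_ack=100
After event 1: A_seq=100 A_ack=7268 B_seq=7268 B_ack=100
After event 2: A_seq=100 A_ack=7268 B_seq=7462 B_ack=100

100 7268 7462 100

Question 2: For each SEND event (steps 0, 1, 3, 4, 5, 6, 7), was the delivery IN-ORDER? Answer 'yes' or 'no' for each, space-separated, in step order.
Answer: yes yes no no no no no

Derivation:
Step 0: SEND seq=7000 -> in-order
Step 1: SEND seq=7163 -> in-order
Step 3: SEND seq=7462 -> out-of-order
Step 4: SEND seq=7609 -> out-of-order
Step 5: SEND seq=7752 -> out-of-order
Step 6: SEND seq=7895 -> out-of-order
Step 7: SEND seq=8063 -> out-of-order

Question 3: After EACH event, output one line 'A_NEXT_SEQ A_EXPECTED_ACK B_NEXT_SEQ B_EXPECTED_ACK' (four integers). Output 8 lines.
100 7163 7163 100
100 7268 7268 100
100 7268 7462 100
100 7268 7609 100
100 7268 7752 100
100 7268 7895 100
100 7268 8063 100
100 7268 8106 100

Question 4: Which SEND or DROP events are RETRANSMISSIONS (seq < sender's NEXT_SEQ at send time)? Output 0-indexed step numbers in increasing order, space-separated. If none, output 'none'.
Step 0: SEND seq=7000 -> fresh
Step 1: SEND seq=7163 -> fresh
Step 2: DROP seq=7268 -> fresh
Step 3: SEND seq=7462 -> fresh
Step 4: SEND seq=7609 -> fresh
Step 5: SEND seq=7752 -> fresh
Step 6: SEND seq=7895 -> fresh
Step 7: SEND seq=8063 -> fresh

Answer: none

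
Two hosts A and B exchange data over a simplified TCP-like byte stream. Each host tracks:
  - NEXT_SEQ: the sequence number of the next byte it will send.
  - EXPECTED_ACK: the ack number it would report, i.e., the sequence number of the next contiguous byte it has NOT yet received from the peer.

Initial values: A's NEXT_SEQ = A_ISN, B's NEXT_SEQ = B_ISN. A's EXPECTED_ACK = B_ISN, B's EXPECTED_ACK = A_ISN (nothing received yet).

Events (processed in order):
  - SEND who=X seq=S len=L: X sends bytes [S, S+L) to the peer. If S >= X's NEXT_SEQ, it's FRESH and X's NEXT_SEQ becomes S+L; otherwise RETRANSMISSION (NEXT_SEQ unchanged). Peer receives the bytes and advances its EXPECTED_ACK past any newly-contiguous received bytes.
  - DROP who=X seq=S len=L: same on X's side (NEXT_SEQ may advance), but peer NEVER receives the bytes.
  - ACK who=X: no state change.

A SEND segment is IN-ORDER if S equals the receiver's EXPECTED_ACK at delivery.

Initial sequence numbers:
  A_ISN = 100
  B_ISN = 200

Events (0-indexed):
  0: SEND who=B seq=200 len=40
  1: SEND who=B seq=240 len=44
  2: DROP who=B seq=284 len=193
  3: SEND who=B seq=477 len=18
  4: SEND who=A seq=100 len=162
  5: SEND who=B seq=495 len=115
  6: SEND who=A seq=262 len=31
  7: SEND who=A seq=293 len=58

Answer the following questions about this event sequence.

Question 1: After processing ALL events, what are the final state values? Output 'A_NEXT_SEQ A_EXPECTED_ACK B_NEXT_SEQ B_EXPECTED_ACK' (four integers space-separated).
Answer: 351 284 610 351

Derivation:
After event 0: A_seq=100 A_ack=240 B_seq=240 B_ack=100
After event 1: A_seq=100 A_ack=284 B_seq=284 B_ack=100
After event 2: A_seq=100 A_ack=284 B_seq=477 B_ack=100
After event 3: A_seq=100 A_ack=284 B_seq=495 B_ack=100
After event 4: A_seq=262 A_ack=284 B_seq=495 B_ack=262
After event 5: A_seq=262 A_ack=284 B_seq=610 B_ack=262
After event 6: A_seq=293 A_ack=284 B_seq=610 B_ack=293
After event 7: A_seq=351 A_ack=284 B_seq=610 B_ack=351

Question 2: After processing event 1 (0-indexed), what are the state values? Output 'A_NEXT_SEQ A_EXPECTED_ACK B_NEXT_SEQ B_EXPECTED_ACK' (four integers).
After event 0: A_seq=100 A_ack=240 B_seq=240 B_ack=100
After event 1: A_seq=100 A_ack=284 B_seq=284 B_ack=100

100 284 284 100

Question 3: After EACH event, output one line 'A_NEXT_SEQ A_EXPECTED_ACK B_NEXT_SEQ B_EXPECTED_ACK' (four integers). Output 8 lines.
100 240 240 100
100 284 284 100
100 284 477 100
100 284 495 100
262 284 495 262
262 284 610 262
293 284 610 293
351 284 610 351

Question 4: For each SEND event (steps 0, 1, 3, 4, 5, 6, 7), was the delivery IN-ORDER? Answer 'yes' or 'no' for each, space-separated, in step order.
Step 0: SEND seq=200 -> in-order
Step 1: SEND seq=240 -> in-order
Step 3: SEND seq=477 -> out-of-order
Step 4: SEND seq=100 -> in-order
Step 5: SEND seq=495 -> out-of-order
Step 6: SEND seq=262 -> in-order
Step 7: SEND seq=293 -> in-order

Answer: yes yes no yes no yes yes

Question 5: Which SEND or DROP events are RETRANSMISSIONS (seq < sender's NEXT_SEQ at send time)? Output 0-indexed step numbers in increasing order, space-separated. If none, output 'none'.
Step 0: SEND seq=200 -> fresh
Step 1: SEND seq=240 -> fresh
Step 2: DROP seq=284 -> fresh
Step 3: SEND seq=477 -> fresh
Step 4: SEND seq=100 -> fresh
Step 5: SEND seq=495 -> fresh
Step 6: SEND seq=262 -> fresh
Step 7: SEND seq=293 -> fresh

Answer: none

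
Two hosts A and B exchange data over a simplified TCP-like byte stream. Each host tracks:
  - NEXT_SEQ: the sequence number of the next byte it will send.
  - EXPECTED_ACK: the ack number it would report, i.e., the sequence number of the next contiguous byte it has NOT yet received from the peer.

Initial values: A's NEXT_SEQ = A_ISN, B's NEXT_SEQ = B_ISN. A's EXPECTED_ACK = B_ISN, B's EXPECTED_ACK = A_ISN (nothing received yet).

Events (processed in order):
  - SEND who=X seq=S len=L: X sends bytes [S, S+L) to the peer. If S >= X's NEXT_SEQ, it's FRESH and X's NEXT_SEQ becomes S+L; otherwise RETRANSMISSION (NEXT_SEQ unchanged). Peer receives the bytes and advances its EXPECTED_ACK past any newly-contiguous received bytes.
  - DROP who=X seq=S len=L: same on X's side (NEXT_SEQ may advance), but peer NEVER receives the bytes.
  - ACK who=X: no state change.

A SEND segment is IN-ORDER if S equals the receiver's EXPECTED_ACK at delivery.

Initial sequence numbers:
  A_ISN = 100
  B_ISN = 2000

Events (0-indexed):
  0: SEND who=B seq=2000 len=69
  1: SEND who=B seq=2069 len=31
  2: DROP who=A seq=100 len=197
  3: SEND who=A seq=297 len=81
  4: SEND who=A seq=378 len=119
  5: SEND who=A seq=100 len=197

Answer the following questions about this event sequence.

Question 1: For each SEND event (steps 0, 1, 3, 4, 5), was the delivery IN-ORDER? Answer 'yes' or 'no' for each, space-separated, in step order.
Answer: yes yes no no yes

Derivation:
Step 0: SEND seq=2000 -> in-order
Step 1: SEND seq=2069 -> in-order
Step 3: SEND seq=297 -> out-of-order
Step 4: SEND seq=378 -> out-of-order
Step 5: SEND seq=100 -> in-order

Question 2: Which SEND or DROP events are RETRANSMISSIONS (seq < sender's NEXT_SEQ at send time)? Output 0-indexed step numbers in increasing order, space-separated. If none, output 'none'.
Answer: 5

Derivation:
Step 0: SEND seq=2000 -> fresh
Step 1: SEND seq=2069 -> fresh
Step 2: DROP seq=100 -> fresh
Step 3: SEND seq=297 -> fresh
Step 4: SEND seq=378 -> fresh
Step 5: SEND seq=100 -> retransmit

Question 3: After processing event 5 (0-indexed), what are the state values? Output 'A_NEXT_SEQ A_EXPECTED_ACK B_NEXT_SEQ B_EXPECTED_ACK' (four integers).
After event 0: A_seq=100 A_ack=2069 B_seq=2069 B_ack=100
After event 1: A_seq=100 A_ack=2100 B_seq=2100 B_ack=100
After event 2: A_seq=297 A_ack=2100 B_seq=2100 B_ack=100
After event 3: A_seq=378 A_ack=2100 B_seq=2100 B_ack=100
After event 4: A_seq=497 A_ack=2100 B_seq=2100 B_ack=100
After event 5: A_seq=497 A_ack=2100 B_seq=2100 B_ack=497

497 2100 2100 497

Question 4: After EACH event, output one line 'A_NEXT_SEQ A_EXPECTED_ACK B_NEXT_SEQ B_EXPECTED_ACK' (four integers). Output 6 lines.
100 2069 2069 100
100 2100 2100 100
297 2100 2100 100
378 2100 2100 100
497 2100 2100 100
497 2100 2100 497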